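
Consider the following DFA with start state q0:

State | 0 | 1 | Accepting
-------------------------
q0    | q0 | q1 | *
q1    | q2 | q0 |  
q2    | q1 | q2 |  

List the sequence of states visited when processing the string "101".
q0 → q1 → q2 → q2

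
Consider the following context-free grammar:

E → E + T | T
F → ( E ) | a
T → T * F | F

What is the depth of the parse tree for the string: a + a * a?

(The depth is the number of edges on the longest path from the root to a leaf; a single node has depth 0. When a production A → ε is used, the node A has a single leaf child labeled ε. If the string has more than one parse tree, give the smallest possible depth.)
The grammar is unambiguous; the parse tree of a + a * a is:
E → E + T at the root (depth 0).
  Left E (depth 1) → T (2) → F (3) → a (4).
  Right T (depth 1) → T * F; that T (2) → F (3) → a (4); F (2) → a (3).
The longest root-to-leaf paths have 4 edges.
Depth = 4.

Final answer: 4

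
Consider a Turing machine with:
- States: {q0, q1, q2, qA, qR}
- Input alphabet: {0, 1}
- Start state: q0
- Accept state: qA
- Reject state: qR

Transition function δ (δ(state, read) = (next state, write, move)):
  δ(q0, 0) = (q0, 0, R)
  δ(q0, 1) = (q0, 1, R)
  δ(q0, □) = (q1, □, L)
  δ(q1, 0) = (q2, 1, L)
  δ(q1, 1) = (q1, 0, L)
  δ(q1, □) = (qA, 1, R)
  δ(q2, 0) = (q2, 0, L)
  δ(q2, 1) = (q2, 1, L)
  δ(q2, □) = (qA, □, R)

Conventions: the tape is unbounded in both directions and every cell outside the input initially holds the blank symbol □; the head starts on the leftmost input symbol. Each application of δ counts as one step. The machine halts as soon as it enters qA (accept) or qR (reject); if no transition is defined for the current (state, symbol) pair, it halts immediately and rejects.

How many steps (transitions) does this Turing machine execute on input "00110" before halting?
Step 0: [q0]00110 (head at position 0)
Step 1: δ(q0, 0) = (q0, 0, R)  ⊢  0[q0]0110 (head at position 1)
Step 2: δ(q0, 0) = (q0, 0, R)  ⊢  00[q0]110 (head at position 2)
Step 3: δ(q0, 1) = (q0, 1, R)  ⊢  001[q0]10 (head at position 3)
Step 4: δ(q0, 1) = (q0, 1, R)  ⊢  0011[q0]0 (head at position 4)
Step 5: δ(q0, 0) = (q0, 0, R)  ⊢  00110[q0]□ (head at position 5)
Step 6: δ(q0, □) = (q1, □, L)  ⊢  0011[q1]0□ (head at position 4)
Step 7: δ(q1, 0) = (q2, 1, L)  ⊢  001[q2]11□ (head at position 3)
Step 8: δ(q2, 1) = (q2, 1, L)  ⊢  00[q2]111□ (head at position 2)
Step 9: δ(q2, 1) = (q2, 1, L)  ⊢  0[q2]0111□ (head at position 1)
Step 10: δ(q2, 0) = (q2, 0, L)  ⊢  [q2]00111□ (head at position 0)
Step 11: δ(q2, 0) = (q2, 0, L)  ⊢  [q2]□00111□ (head at position -1)
Step 12: δ(q2, □) = (qA, □, R)  ⊢  □[qA]00111□ (head at position 0)
The machine is in qA, so it halts and accepts.
Number of transitions executed: 12.

Final answer: 12 steps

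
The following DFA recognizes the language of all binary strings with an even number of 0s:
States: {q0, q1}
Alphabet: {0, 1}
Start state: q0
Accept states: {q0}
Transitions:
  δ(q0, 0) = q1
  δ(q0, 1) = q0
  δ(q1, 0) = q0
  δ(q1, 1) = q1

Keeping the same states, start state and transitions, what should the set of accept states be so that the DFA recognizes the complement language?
The DFA is complete (every state has a transition on every symbol), so the complement
is recognized by the same DFA with accepting and non-accepting states swapped.
Original accept states: {q0}
Complement accept states = All states - Original accept states
= {q0, q1} - {q0}
= {q1}
Complement language: strings with an ODD number of 0s

Final answer: {q1}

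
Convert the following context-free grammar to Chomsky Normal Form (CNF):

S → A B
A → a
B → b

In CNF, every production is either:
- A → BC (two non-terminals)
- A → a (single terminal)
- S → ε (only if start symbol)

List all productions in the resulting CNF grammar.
The grammar has no ε-productions or unit productions to eliminate.
S → A B is already in CNF (two non-terminals) – keep it.
A → a is already in CNF (single terminal) – keep it.
B → b is already in CNF (single terminal) – keep it.
Resulting CNF grammar (3 productions): A → a; B → b; S → A B

Final answer: A → a; B → b; S → A B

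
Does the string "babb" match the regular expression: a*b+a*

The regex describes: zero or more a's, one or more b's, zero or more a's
No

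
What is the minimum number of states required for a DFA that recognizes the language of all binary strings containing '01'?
Language: binary strings containing '01'
Lower bound (Myhill–Nerode): the prefixes ε, 0, 01 are pairwise distinguishable:
  ε vs 01: suffix ε distinguishes them (ε is rejected, 01 is accepted)
  0 vs 01: suffix ε distinguishes them (0 is rejected, 01 is accepted)
  ε vs 0: suffix 1 distinguishes them (ε·1 = 1 is rejected, 0·1 = 01 is accepted)
So any DFA needs at least 3 states.
Upper bound: a DFA with 3 states exists (one state per class above: 'no progress', 'last symbol 0', and 'seen 01' (accepting sink)).
Minimum states: 3

Final answer: 3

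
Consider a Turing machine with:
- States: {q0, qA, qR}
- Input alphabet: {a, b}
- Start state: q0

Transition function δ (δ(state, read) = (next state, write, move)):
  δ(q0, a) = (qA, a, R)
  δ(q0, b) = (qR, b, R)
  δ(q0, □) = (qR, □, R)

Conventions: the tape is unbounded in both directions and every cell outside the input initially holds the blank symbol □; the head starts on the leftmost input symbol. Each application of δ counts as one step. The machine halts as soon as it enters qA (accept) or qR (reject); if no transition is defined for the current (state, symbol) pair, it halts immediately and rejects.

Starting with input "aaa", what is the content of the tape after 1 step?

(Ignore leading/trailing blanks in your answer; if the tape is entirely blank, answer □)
Step 0: [q0]aaa (head at position 0)
Step 1: δ(q0, a) = (qA, a, R)  ⊢  a[qA]aa (head at position 1)
Tape after 1 step (ignoring surrounding blanks): aaa

Final answer: Tape: aaa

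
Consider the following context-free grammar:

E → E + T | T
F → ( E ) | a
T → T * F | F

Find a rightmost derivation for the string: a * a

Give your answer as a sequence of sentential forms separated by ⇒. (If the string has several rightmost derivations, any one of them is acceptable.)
Start with E.
Step 1: the rightmost non-terminal is E; apply E → T:  T
Step 2: the rightmost non-terminal is T; apply T → T * F:  T * F
Step 3: the rightmost non-terminal is F; apply F → a:  T * a
Step 4: the rightmost non-terminal is T; apply T → F:  F * a
Step 5: the rightmost non-terminal is F; apply F → a:  a * a

Final answer: E ⇒ T ⇒ T * F ⇒ T * a ⇒ F * a ⇒ a * a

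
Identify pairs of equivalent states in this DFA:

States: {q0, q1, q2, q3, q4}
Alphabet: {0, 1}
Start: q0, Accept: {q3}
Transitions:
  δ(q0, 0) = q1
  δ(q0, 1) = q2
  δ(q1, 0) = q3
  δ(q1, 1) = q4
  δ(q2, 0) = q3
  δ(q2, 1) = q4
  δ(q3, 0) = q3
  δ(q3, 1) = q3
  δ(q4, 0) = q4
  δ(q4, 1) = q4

Using the table-filling algorithm:
Round 0 – mark pairs where exactly one state is accepting: (q0,q3), (q1,q3), (q2,q3), (q3,q4)
Round 1 – newly marked: (q0,q1) [on 0: q1 vs q3, already marked]; (q0,q2) [on 0: q1 vs q3, already marked]; (q1,q4) [on 0: q3 vs q4, already marked]; (q2,q4) [on 0: q3 vs q4, already marked]
Round 2 – newly marked: (q0,q4) [on 0: q1 vs q4, already marked]
No further pairs can be marked.
(q1, q2) unmarked: δ(q1,0)=q3, δ(q2,0)=q3; δ(q1,1)=q4, δ(q2,1)=q4 → equivalent
Equivalent pairs: (q1, q2)

Final answer: Equivalent pairs: (q1, q2)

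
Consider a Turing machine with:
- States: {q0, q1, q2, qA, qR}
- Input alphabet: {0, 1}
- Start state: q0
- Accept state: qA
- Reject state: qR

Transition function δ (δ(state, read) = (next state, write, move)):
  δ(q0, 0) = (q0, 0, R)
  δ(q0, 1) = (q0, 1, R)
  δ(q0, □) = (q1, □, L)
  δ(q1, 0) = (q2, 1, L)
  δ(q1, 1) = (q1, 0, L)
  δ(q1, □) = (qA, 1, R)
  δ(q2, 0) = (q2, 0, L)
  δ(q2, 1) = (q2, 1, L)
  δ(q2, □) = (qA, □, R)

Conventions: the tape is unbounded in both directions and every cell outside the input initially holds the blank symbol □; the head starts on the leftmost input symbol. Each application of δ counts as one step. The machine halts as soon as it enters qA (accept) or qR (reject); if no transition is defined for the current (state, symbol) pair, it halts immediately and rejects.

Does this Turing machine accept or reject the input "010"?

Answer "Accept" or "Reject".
Step 0: [q0]010 (head at position 0)
Step 1: δ(q0, 0) = (q0, 0, R)  ⊢  0[q0]10 (head at position 1)
Step 2: δ(q0, 1) = (q0, 1, R)  ⊢  01[q0]0 (head at position 2)
Step 3: δ(q0, 0) = (q0, 0, R)  ⊢  010[q0]□ (head at position 3)
Step 4: δ(q0, □) = (q1, □, L)  ⊢  01[q1]0□ (head at position 2)
Step 5: δ(q1, 0) = (q2, 1, L)  ⊢  0[q2]11□ (head at position 1)
Step 6: δ(q2, 1) = (q2, 1, L)  ⊢  [q2]011□ (head at position 0)
Step 7: δ(q2, 0) = (q2, 0, L)  ⊢  [q2]□011□ (head at position -1)
Step 8: δ(q2, □) = (qA, □, R)  ⊢  □[qA]011□ (head at position 0)
The machine is in qA, so it halts and accepts.

Final answer: Accept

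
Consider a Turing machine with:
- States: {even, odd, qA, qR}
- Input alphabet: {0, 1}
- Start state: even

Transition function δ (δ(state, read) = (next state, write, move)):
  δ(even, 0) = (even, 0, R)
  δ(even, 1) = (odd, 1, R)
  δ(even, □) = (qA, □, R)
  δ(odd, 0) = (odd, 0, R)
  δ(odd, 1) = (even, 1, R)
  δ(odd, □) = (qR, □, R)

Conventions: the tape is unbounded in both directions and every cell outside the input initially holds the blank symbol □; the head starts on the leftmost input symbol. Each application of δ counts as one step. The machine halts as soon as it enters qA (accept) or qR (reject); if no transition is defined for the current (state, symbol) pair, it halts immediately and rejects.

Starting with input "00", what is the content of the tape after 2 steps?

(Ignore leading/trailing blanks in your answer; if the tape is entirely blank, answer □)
Step 0: [even]00 (head at position 0)
Step 1: δ(even, 0) = (even, 0, R)  ⊢  0[even]0 (head at position 1)
Step 2: δ(even, 0) = (even, 0, R)  ⊢  00[even]□ (head at position 2)
Tape after 2 steps (ignoring surrounding blanks): 00

Final answer: Tape: 00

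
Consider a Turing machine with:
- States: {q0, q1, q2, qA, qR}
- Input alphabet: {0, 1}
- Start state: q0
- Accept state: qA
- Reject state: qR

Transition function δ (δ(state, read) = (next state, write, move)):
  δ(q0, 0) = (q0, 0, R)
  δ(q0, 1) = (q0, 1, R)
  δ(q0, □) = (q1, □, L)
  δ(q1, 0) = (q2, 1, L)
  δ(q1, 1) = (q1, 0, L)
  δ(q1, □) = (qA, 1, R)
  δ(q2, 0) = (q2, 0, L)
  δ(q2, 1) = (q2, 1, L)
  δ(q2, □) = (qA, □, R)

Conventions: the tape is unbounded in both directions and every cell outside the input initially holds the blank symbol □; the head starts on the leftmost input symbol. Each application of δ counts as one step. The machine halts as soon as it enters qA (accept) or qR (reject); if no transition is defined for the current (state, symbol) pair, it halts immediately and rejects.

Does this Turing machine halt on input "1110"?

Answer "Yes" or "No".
Step 0: [q0]1110 (head at position 0)
Step 1: δ(q0, 1) = (q0, 1, R)  ⊢  1[q0]110 (head at position 1)
Step 2: δ(q0, 1) = (q0, 1, R)  ⊢  11[q0]10 (head at position 2)
Step 3: δ(q0, 1) = (q0, 1, R)  ⊢  111[q0]0 (head at position 3)
Step 4: δ(q0, 0) = (q0, 0, R)  ⊢  1110[q0]□ (head at position 4)
Step 5: δ(q0, □) = (q1, □, L)  ⊢  111[q1]0□ (head at position 3)
Step 6: δ(q1, 0) = (q2, 1, L)  ⊢  11[q2]11□ (head at position 2)
Step 7: δ(q2, 1) = (q2, 1, L)  ⊢  1[q2]111□ (head at position 1)
Step 8: δ(q2, 1) = (q2, 1, L)  ⊢  [q2]1111□ (head at position 0)
Step 9: δ(q2, 1) = (q2, 1, L)  ⊢  [q2]□1111□ (head at position -1)
Step 10: δ(q2, □) = (qA, □, R)  ⊢  □[qA]1111□ (head at position 0)
The machine is in qA, so it halts and accepts.
It halts after 10 steps.

Final answer: Yes - halts after 10 steps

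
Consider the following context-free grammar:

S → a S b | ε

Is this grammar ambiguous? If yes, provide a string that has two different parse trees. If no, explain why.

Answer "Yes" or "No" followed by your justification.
At every step exactly one production applies: if the remaining string to generate is non-empty it starts with a and ends with b, forcing S → a S b; if it is empty, S → ε is forced. Hence each string a^n b^n has exactly one derivation (S → a S b applied n times, then S → ε) and one parse tree.

Final answer: No - the grammar is unambiguous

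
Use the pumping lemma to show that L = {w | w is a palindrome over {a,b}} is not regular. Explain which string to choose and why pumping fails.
Language: L = {w | w is a palindrome over {a,b}} (strings that read the same forwards and backwards)
Step 1: Assume for contradiction that L is regular, with pumping length p.
Step 2: Choose s = a^p b a^p. Then s ∈ L (it reads the same forwards and backwards) and |s| ≥ p.
Step 3: Consider any decomposition s = xyz with |xy| ≤ p and |y| > 0. Since |xy| ≤ p and the first p symbols of s are all a's, y = a^k for some k with 1 ≤ k ≤ p.
Step 4: Pumping up (i = 2): xy²z = a^(p+k) b a^p. Its reverse is a^p b a^(p+k) ≠ a^(p+k) b a^p (the single b is no longer in the middle), so xy²z is not a palindrome and xy²z ∉ L.
This contradicts the pumping lemma, so L is not regular.

Final answer: Choose s = a^p b a^p. Since |xy| ≤ p, y = a^k with k ≥ 1. Then xy²z = a^(p+k) b a^p is not a palindrome, so ∉ L.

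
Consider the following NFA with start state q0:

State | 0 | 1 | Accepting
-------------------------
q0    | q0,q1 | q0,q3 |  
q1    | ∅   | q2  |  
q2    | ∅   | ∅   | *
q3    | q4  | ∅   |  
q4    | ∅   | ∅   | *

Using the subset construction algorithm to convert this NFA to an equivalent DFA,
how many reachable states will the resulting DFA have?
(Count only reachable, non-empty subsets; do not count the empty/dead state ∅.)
Start subset: {q0}
{q0}: on 0 → {q0, q1}, on 1 → {q0, q3}
{q0, q1}: on 0 → {q0, q1}, on 1 → {q0, q2, q3}
{q0, q3}: on 0 → {q0, q1, q4}, on 1 → {q0, q3}
{q0, q2, q3}: on 0 → {q0, q1, q4}, on 1 → {q0, q3}
{q0, q1, q4}: on 0 → {q0, q1}, on 1 → {q0, q2, q3}
Reachable non-empty subsets: {q0}, {q0, q1}, {q0, q3}, {q0, q2, q3}, {q0, q1, q4} — 5 in total.

Final answer: 5 states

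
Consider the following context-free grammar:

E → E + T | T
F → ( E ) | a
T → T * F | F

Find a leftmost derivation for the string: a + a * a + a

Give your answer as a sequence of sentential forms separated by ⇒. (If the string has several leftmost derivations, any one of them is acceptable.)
Start with E.
Step 1: the leftmost non-terminal is E; apply E → E + T:  E + T
Step 2: the leftmost non-terminal is E; apply E → E + T:  E + T + T
Step 3: the leftmost non-terminal is E; apply E → T:  T + T + T
Step 4: the leftmost non-terminal is T; apply T → F:  F + T + T
Step 5: the leftmost non-terminal is F; apply F → a:  a + T + T
Step 6: the leftmost non-terminal is T; apply T → T * F:  a + T * F + T
Step 7: the leftmost non-terminal is T; apply T → F:  a + F * F + T
Step 8: the leftmost non-terminal is F; apply F → a:  a + a * F + T
Step 9: the leftmost non-terminal is F; apply F → a:  a + a * a + T
Step 10: the leftmost non-terminal is T; apply T → F:  a + a * a + F
Step 11: the leftmost non-terminal is F; apply F → a:  a + a * a + a

Final answer: E ⇒ E + T ⇒ E + T + T ⇒ T + T + T ⇒ F + T + T ⇒ a + T + T ⇒ a + T * F + T ⇒ a + F * F + T ⇒ a + a * F + T ⇒ a + a * a + T ⇒ a + a * a + F ⇒ a + a * a + a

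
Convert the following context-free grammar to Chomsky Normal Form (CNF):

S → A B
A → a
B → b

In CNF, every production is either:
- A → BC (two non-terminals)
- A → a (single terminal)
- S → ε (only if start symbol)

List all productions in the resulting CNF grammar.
The grammar has no ε-productions or unit productions to eliminate.
S → A B is already in CNF (two non-terminals) – keep it.
A → a is already in CNF (single terminal) – keep it.
B → b is already in CNF (single terminal) – keep it.
Resulting CNF grammar (3 productions): A → a; B → b; S → A B

Final answer: A → a; B → b; S → A B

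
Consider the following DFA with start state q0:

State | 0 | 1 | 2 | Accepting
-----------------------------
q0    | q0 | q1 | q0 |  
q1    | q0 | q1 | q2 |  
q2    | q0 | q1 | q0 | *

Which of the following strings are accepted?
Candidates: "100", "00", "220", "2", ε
"100": q0 → q1 → q0 → q0; q0 is not accepting → rejected
"00": q0 → q0 → q0; q0 is not accepting → rejected
"220": q0 → q0 → q0 → q0; q0 is not accepting → rejected
"2": q0 → q0; q0 is not accepting → rejected
ε: q0; q0 is not accepting → rejected

Final answer: None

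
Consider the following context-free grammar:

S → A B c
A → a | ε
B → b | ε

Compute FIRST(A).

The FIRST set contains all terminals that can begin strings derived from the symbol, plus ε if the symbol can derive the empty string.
A → a contributes a; A → ε makes A nullable, contributing ε. FIRST(A) = {a, ε}.

Final answer: {a, ε}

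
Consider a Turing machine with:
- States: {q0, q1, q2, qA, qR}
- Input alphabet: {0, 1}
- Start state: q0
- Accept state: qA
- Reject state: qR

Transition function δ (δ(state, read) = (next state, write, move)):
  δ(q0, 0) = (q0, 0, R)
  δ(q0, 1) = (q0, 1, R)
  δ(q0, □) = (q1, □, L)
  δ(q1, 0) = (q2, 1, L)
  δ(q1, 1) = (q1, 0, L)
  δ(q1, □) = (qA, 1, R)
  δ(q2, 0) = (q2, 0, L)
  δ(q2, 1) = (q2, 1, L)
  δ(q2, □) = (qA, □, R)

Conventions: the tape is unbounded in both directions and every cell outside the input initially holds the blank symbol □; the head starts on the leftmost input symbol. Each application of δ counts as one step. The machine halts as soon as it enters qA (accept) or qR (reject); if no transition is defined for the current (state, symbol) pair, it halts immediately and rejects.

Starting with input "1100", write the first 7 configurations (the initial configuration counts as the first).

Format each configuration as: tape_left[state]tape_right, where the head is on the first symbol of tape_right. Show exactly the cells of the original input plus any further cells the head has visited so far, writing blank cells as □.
Step 0: [q0]1100 (head at position 0)
Step 1: δ(q0, 1) = (q0, 1, R)  ⊢  1[q0]100 (head at position 1)
Step 2: δ(q0, 1) = (q0, 1, R)  ⊢  11[q0]00 (head at position 2)
Step 3: δ(q0, 0) = (q0, 0, R)  ⊢  110[q0]0 (head at position 3)
Step 4: δ(q0, 0) = (q0, 0, R)  ⊢  1100[q0]□ (head at position 4)
Step 5: δ(q0, □) = (q1, □, L)  ⊢  110[q1]0□ (head at position 3)
Step 6: δ(q1, 0) = (q2, 1, L)  ⊢  11[q2]01□ (head at position 2)

Final answer: [q0]1100 ⊢ 1[q0]100 ⊢ 11[q0]00 ⊢ 110[q0]0 ⊢ 1100[q0]□ ⊢ 110[q1]0□ ⊢ 11[q2]01□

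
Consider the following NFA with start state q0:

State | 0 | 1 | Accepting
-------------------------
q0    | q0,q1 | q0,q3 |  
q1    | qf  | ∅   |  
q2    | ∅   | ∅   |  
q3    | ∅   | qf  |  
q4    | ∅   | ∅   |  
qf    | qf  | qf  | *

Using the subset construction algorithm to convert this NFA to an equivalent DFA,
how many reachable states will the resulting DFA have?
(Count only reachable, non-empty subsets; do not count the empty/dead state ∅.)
Start subset: {q0}
{q0}: on 0 → {q0, q1}, on 1 → {q0, q3}
{q0, q1}: on 0 → {q0, q1, qf}, on 1 → {q0, q3}
{q0, q3}: on 0 → {q0, q1}, on 1 → {q0, q3, qf}
{q0, q1, qf}: on 0 → {q0, q1, qf}, on 1 → {q0, q3, qf}
{q0, q3, qf}: on 0 → {q0, q1, qf}, on 1 → {q0, q3, qf}
Reachable non-empty subsets: {q0}, {q0, q1}, {q0, q3}, {q0, q1, qf}, {q0, q3, qf} — 5 in total.

Final answer: 5 states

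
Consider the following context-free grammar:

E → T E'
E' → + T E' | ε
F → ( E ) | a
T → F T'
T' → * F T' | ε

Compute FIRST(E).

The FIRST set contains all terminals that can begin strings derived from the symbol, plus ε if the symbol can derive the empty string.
FIRST(F): F → ( E ) contributes '(' and F → a contributes 'a', so FIRST(F) = {(, a}. F is not nullable.
FIRST(T): T → F T' begins with F, and F is not nullable, so FIRST(T) = FIRST(F) = {(, a}.
FIRST(E): E → T E' begins with T, and T is not nullable, so FIRST(E) = FIRST(T) = {(, a}.

Final answer: {(, a}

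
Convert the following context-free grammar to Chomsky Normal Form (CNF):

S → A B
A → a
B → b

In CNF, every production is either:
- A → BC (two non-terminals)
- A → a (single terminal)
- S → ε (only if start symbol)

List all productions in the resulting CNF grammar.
The grammar has no ε-productions or unit productions to eliminate.
S → A B is already in CNF (two non-terminals) – keep it.
A → a is already in CNF (single terminal) – keep it.
B → b is already in CNF (single terminal) – keep it.
Resulting CNF grammar (3 productions): A → a; B → b; S → A B

Final answer: A → a; B → b; S → A B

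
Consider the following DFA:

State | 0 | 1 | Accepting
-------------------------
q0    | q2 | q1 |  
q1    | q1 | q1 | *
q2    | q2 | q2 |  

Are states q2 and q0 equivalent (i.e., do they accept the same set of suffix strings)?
Try the suffix "1".
From q2: q2 → q2 — not accepting.
From q0: q0 → q1 — accepting.
The two states disagree on this suffix, so they are not equivalent.

Final answer: No. Distinguishing string: "1" - accepted from q0 but not from q2.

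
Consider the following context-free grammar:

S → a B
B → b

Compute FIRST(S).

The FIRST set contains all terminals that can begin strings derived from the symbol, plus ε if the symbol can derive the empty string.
S has the single production S → a B, whose right-hand side begins with the terminal a. So FIRST(S) = {a}.

Final answer: {a}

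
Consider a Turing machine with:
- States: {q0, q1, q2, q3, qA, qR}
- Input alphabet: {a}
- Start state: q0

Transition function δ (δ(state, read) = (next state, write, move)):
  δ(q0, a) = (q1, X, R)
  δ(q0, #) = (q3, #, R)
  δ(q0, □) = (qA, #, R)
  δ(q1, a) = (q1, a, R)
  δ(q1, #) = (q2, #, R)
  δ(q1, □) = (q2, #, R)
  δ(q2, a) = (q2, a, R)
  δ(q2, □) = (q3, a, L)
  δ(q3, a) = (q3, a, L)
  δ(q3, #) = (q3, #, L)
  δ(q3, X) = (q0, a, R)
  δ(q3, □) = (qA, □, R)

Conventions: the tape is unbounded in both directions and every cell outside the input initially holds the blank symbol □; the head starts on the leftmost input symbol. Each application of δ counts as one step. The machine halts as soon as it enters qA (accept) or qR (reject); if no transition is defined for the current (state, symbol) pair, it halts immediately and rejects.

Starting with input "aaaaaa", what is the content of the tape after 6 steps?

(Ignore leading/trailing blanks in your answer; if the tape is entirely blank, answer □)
Step 0: [q0]aaaaaa (head at position 0)
Step 1: δ(q0, a) = (q1, X, R)  ⊢  X[q1]aaaaa (head at position 1)
Step 2: δ(q1, a) = (q1, a, R)  ⊢  Xa[q1]aaaa (head at position 2)
Step 3: δ(q1, a) = (q1, a, R)  ⊢  Xaa[q1]aaa (head at position 3)
Step 4: δ(q1, a) = (q1, a, R)  ⊢  Xaaa[q1]aa (head at position 4)
Step 5: δ(q1, a) = (q1, a, R)  ⊢  Xaaaa[q1]a (head at position 5)
Step 6: δ(q1, a) = (q1, a, R)  ⊢  Xaaaaa[q1]□ (head at position 6)
Tape after 6 steps (ignoring surrounding blanks): Xaaaaa

Final answer: Tape: Xaaaaa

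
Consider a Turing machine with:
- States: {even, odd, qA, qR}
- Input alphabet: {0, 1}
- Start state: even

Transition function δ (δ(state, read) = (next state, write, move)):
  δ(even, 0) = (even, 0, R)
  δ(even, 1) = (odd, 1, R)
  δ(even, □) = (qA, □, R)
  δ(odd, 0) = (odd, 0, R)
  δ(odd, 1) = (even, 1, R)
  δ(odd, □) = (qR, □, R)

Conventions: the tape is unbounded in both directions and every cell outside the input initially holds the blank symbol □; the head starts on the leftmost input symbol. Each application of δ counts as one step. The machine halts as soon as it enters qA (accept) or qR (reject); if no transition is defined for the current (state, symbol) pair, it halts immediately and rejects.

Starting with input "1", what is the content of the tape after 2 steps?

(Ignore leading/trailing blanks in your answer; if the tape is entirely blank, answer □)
Step 0: [even]1 (head at position 0)
Step 1: δ(even, 1) = (odd, 1, R)  ⊢  1[odd]□ (head at position 1)
Step 2: δ(odd, □) = (qR, □, R)  ⊢  1□[qR]□ (head at position 2)
Tape after 2 steps (ignoring surrounding blanks): 1

Final answer: Tape: 1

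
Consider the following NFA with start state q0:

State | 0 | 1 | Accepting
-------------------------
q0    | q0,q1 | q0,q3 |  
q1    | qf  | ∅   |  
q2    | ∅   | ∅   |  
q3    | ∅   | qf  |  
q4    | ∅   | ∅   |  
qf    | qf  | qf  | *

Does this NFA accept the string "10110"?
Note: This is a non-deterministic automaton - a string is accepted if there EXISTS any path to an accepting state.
Track the set of states the NFA could be in: start {q0}
Read '1': {q0} → {q0, q3}
Read '0': {q0, q3} → {q0, q1}
Read '1': {q0, q1} → {q0, q3}
Read '1': {q0, q3} → {q0, q3, qf}
Read '0': {q0, q3, qf} → {q0, q1, qf}
Final set {q0, q1, qf} contains accepting state(s) {qf} → accepted.

Final answer: Yes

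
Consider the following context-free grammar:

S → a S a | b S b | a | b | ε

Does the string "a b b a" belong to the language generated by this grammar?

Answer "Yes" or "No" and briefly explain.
A derivation exists: S ⇒ a S a ⇒ a b S b a ⇒ a b b a (using S → a S a, S → b S b, then S → ε).

Final answer: Yes - a valid derivation exists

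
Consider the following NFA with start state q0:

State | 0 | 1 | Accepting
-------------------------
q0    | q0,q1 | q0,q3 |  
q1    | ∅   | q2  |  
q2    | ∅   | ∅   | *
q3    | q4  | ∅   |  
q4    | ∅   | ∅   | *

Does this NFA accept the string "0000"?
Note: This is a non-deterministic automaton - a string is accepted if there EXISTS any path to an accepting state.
Track the set of states the NFA could be in: start {q0}
Read '0': {q0} → {q0, q1}
Read '0': {q0, q1} → {q0, q1}
Read '0': {q0, q1} → {q0, q1}
Read '0': {q0, q1} → {q0, q1}
Final set {q0, q1} contains no accepting state → rejected.

Final answer: No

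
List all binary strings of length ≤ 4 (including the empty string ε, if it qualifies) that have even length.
Checking every binary string of length 0 to 4:
  Length 0: accepted: ε | rejected: (none)
  Length 1: accepted: (none) | rejected: 0, 1
  Length 2: accepted: 00, 01, 10, 11 | rejected: (none)
  Length 3: accepted: (none) | rejected: 000, 001, 010, 011, 100, 101, 110, 111
  Length 4: accepted: 0000, 0001, 0010, 0011, 0100, 0101, 0110, 0111, 1000, 1001, 1010, 1011, 1100, 1101, 1110, 1111 | rejected: (none)
Total: 21 string(s).

Final answer: ε, 00, 01, 10, 11, 0000, 0001, 0010, 0011, 0100, 0101, 0110, 0111, 1000, 1001, 1010, 1011, 1100, 1101, 1110, 1111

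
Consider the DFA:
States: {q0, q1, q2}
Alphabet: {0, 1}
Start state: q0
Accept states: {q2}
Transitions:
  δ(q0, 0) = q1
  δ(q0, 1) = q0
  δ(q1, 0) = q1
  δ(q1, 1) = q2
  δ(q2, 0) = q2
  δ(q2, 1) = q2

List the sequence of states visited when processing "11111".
Starting at q0
Read '1': q0 -> q0
Read '1': q0 -> q0
Read '1': q0 -> q0
Read '1': q0 -> q0
Read '1': q0 -> q0

Final answer: q0 -> q0 -> q0 -> q0 -> q0 -> q0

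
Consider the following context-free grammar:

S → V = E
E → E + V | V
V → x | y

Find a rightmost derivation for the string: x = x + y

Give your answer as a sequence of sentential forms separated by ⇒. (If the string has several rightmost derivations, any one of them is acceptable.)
Start with S.
Step 1: the rightmost non-terminal is S; apply S → V = E:  V = E
Step 2: the rightmost non-terminal is E; apply E → E + V:  V = E + V
Step 3: the rightmost non-terminal is V; apply V → y:  V = E + y
Step 4: the rightmost non-terminal is E; apply E → V:  V = V + y
Step 5: the rightmost non-terminal is V; apply V → x:  V = x + y
Step 6: the rightmost non-terminal is V; apply V → x:  x = x + y

Final answer: S ⇒ V = E ⇒ V = E + V ⇒ V = E + y ⇒ V = V + y ⇒ V = x + y ⇒ x = x + y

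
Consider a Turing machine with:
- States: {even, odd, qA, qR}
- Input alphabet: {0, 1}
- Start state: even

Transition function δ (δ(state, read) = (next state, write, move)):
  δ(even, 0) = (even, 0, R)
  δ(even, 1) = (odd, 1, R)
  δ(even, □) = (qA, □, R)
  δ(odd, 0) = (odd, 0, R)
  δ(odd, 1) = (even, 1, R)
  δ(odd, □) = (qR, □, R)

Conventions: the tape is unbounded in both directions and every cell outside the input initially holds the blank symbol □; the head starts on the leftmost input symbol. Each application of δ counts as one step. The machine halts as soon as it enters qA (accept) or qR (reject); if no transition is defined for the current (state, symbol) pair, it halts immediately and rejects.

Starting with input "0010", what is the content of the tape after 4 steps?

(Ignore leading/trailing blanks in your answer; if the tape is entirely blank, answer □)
Step 0: [even]0010 (head at position 0)
Step 1: δ(even, 0) = (even, 0, R)  ⊢  0[even]010 (head at position 1)
Step 2: δ(even, 0) = (even, 0, R)  ⊢  00[even]10 (head at position 2)
Step 3: δ(even, 1) = (odd, 1, R)  ⊢  001[odd]0 (head at position 3)
Step 4: δ(odd, 0) = (odd, 0, R)  ⊢  0010[odd]□ (head at position 4)
Tape after 4 steps (ignoring surrounding blanks): 0010

Final answer: Tape: 0010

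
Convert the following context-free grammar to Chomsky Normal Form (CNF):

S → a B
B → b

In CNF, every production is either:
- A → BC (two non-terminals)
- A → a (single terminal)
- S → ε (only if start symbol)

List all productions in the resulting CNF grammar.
The grammar has no ε-productions or unit productions to eliminate.
S → a B has terminal a in a right-hand side of length ≥ 2: introduce T_a → a and use T_a in place of a.
B → b is already in CNF (single terminal) – keep it.
S → a B becomes S → T_a B.
Resulting CNF grammar (3 productions): T_a → a; B → b; S → T_a B

Final answer: T_a → a; B → b; S → T_a B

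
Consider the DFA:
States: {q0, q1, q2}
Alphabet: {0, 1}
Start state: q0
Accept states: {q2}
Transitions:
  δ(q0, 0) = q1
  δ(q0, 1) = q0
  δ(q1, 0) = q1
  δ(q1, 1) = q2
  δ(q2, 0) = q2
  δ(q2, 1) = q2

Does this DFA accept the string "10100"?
Processing string "10100":
  q0 --1--> q0
  q0 --0--> q1
  q1 --1--> q2
  q2 --0--> q2
  q2 --0--> q2
Final state: q2
Accept states: {q2}
q2 is an accept state, so the string is accepted.

Final answer: Yes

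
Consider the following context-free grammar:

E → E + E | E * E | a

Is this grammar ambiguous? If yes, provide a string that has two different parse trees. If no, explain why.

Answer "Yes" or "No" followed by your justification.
Two different leftmost derivations of a + a * a:
  (1) E ⇒ E + E ⇒ a + E ⇒ a + E * E ⇒ a + a * E ⇒ a + a * a   (tree groups a + (a * a))
  (2) E ⇒ E * E ⇒ E + E * E ⇒ a + E * E ⇒ a + a * E ⇒ a + a * a   (tree groups (a + a) * a)
Two distinct leftmost derivations = two distinct parse trees, so the grammar is ambiguous.

Final answer: Yes - the string 'a + a * a' has two distinct leftmost derivations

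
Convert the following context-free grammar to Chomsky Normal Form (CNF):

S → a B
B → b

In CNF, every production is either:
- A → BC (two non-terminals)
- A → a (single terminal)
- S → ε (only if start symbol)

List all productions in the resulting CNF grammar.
The grammar has no ε-productions or unit productions to eliminate.
S → a B has terminal a in a right-hand side of length ≥ 2: introduce T_a → a and use T_a in place of a.
B → b is already in CNF (single terminal) – keep it.
S → a B becomes S → T_a B.
Resulting CNF grammar (3 productions): T_a → a; B → b; S → T_a B

Final answer: T_a → a; B → b; S → T_a B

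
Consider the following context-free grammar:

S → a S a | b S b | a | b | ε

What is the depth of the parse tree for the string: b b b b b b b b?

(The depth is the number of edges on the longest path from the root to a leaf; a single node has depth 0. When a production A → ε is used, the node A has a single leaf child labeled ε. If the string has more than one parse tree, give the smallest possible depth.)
The string has even length 8, so its (unique) parse tree peels off matching outer symbols: S → b S b, S → b S b, S → b S b, S → b S b, and finally S → ε for the empty middle.
The S nodes are at depths 0..4; the ε leaf under the innermost S is at depth 5 (terminal leaves are at depths 1..4).
Depth = 5.

Final answer: 5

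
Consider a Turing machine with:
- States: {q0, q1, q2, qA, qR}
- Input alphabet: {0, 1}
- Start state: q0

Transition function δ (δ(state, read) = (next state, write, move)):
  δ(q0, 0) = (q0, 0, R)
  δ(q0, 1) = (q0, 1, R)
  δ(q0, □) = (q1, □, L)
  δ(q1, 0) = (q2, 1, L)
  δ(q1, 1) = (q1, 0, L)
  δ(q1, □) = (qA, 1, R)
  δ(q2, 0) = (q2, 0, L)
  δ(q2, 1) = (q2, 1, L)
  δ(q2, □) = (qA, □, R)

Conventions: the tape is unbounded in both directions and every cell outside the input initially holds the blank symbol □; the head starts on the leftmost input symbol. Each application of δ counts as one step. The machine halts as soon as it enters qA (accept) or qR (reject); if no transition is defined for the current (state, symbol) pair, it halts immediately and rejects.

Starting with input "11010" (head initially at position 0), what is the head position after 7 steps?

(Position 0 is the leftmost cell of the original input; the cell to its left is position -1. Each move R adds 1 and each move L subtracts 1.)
Step 0: [q0]11010 (head at position 0)
Step 1: δ(q0, 1) = (q0, 1, R)  ⊢  1[q0]1010 (head at position 1)
Step 2: δ(q0, 1) = (q0, 1, R)  ⊢  11[q0]010 (head at position 2)
Step 3: δ(q0, 0) = (q0, 0, R)  ⊢  110[q0]10 (head at position 3)
Step 4: δ(q0, 1) = (q0, 1, R)  ⊢  1101[q0]0 (head at position 4)
Step 5: δ(q0, 0) = (q0, 0, R)  ⊢  11010[q0]□ (head at position 5)
Step 6: δ(q0, □) = (q1, □, L)  ⊢  1101[q1]0□ (head at position 4)
Step 7: δ(q1, 0) = (q2, 1, L)  ⊢  110[q2]11□ (head at position 3)
Head position after 7 steps: 3

Final answer: Position 3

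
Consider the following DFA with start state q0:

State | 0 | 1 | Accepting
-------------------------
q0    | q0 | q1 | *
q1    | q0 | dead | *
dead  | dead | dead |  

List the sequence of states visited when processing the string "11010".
q0 → q1 → dead → dead → dead → dead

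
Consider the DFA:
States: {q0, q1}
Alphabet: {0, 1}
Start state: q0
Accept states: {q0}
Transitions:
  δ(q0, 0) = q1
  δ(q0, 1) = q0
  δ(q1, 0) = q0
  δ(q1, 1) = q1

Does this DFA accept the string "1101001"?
Processing string "1101001":
  q0 --1--> q0
  q0 --1--> q0
  q0 --0--> q1
  q1 --1--> q1
  q1 --0--> q0
  q0 --0--> q1
  q1 --1--> q1
Final state: q1
Accept states: {q0}
q1 is not an accept state, so the string is rejected.

Final answer: No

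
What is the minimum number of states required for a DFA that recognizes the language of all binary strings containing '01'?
Language: binary strings containing '01'
Lower bound (Myhill–Nerode): the prefixes ε, 0, 01 are pairwise distinguishable:
  ε vs 01: suffix ε distinguishes them (ε is rejected, 01 is accepted)
  0 vs 01: suffix ε distinguishes them (0 is rejected, 01 is accepted)
  ε vs 0: suffix 1 distinguishes them (ε·1 = 1 is rejected, 0·1 = 01 is accepted)
So any DFA needs at least 3 states.
Upper bound: a DFA with 3 states exists (one state per class above: 'no progress', 'last symbol 0', and 'seen 01' (accepting sink)).
Minimum states: 3

Final answer: 3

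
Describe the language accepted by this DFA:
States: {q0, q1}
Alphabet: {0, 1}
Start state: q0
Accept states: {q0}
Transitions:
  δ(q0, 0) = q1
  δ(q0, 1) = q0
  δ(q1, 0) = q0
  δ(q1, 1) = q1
Analyzing the DFA structure:
Start state: q0
Accept states: {q0}
Interpreting what each state remembers (checking against the transitions):
  q0: an even number of 0s has been read so far
  q1: an odd number of 0s has been read so far
  δ(q0, 0): in q0 (an even number of 0s has been read so far), after reading 0 we have: an odd number of 0s has been read so far → q1
  δ(q0, 1): in q0 (an even number of 0s has been read so far), after reading 1 we have: an even number of 0s has been read so far → q0
  δ(q1, 0): in q1 (an odd number of 0s has been read so far), after reading 0 we have: an even number of 0s has been read so far → q0
  δ(q1, 1): in q1 (an odd number of 0s has been read so far), after reading 1 we have: an odd number of 0s has been read so far → q1
A string is accepted iff it ends in {q0}, i.e. an even number of 0s has been read so far.
Language: All binary strings with an even number of 0s

Final answer: All binary strings with an even number of 0s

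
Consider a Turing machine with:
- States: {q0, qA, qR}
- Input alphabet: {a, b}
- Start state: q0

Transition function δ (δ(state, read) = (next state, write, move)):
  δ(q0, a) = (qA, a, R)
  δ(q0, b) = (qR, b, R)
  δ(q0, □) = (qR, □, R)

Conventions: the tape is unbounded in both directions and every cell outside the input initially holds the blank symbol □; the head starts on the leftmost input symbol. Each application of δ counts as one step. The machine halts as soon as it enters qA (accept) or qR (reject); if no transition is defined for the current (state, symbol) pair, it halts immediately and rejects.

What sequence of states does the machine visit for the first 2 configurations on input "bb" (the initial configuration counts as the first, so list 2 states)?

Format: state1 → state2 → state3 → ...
Step 0: [q0]bb (head at position 0)
Step 1: δ(q0, b) = (qR, b, R)  ⊢  b[qR]b (head at position 1)
Reading off the states of these 2 configurations: q0 → qR

Final answer: q0 → qR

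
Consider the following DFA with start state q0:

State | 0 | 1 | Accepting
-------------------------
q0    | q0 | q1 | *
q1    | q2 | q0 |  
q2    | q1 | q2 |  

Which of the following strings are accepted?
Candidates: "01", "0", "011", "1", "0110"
"01": q0 → q0 → q1; q1 is not accepting → rejected
"0": q0 → q0; q0 is accepting → accepted
"011": q0 → q0 → q1 → q0; q0 is accepting → accepted
"1": q0 → q1; q1 is not accepting → rejected
"0110": q0 → q0 → q1 → q0 → q0; q0 is accepting → accepted

Final answer: "0", "011", "0110"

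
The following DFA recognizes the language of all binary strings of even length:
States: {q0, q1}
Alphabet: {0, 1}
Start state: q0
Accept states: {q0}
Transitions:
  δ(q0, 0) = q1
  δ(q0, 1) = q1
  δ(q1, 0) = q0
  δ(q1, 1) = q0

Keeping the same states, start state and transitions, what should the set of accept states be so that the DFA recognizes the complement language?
The DFA is complete (every state has a transition on every symbol), so the complement
is recognized by the same DFA with accepting and non-accepting states swapped.
Original accept states: {q0}
Complement accept states = All states - Original accept states
= {q0, q1} - {q0}
= {q1}
Complement language: strings of ODD length

Final answer: {q1}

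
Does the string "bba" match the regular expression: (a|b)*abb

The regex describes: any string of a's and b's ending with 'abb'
No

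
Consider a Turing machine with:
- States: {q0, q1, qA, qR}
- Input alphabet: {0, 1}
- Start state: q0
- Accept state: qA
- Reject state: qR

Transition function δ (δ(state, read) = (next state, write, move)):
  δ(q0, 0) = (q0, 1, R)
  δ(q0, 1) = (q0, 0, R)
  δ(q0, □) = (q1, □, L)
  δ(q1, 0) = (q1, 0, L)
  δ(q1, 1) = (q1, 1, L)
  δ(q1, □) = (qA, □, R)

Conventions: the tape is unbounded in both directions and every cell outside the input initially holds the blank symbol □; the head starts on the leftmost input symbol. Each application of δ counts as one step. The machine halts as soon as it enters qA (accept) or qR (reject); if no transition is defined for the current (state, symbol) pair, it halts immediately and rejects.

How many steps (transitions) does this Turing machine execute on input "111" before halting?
Step 0: [q0]111 (head at position 0)
Step 1: δ(q0, 1) = (q0, 0, R)  ⊢  0[q0]11 (head at position 1)
Step 2: δ(q0, 1) = (q0, 0, R)  ⊢  00[q0]1 (head at position 2)
Step 3: δ(q0, 1) = (q0, 0, R)  ⊢  000[q0]□ (head at position 3)
Step 4: δ(q0, □) = (q1, □, L)  ⊢  00[q1]0□ (head at position 2)
Step 5: δ(q1, 0) = (q1, 0, L)  ⊢  0[q1]00□ (head at position 1)
Step 6: δ(q1, 0) = (q1, 0, L)  ⊢  [q1]000□ (head at position 0)
Step 7: δ(q1, 0) = (q1, 0, L)  ⊢  [q1]□000□ (head at position -1)
Step 8: δ(q1, □) = (qA, □, R)  ⊢  □[qA]000□ (head at position 0)
The machine is in qA, so it halts and accepts.
Number of transitions executed: 8.

Final answer: 8 steps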